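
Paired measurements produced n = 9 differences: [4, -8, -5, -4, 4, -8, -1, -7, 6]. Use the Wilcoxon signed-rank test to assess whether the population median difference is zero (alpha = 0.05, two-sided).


Step 1: Drop any zero differences (none here) and take |d_i|.
|d| = [4, 8, 5, 4, 4, 8, 1, 7, 6]
Step 2: Midrank |d_i| (ties get averaged ranks).
ranks: |4|->3, |8|->8.5, |5|->5, |4|->3, |4|->3, |8|->8.5, |1|->1, |7|->7, |6|->6
Step 3: Attach original signs; sum ranks with positive sign and with negative sign.
W+ = 3 + 3 + 6 = 12
W- = 8.5 + 5 + 3 + 8.5 + 1 + 7 = 33
(Check: W+ + W- = 45 should equal n(n+1)/2 = 45.)
Step 4: Test statistic W = min(W+, W-) = 12.
Step 5: Ties in |d|, so use the tie-corrected normal approximation.
        E[W] = n(n+1)/4 = 9*10/4 = 22.5.
        Tie groups: |d|=4 (t=3), |d|=8 (t=2); sum(t^3 - t) = 30.
        Var[W] = n(n+1)(2n+1)/24 - sum(t^3-t)/48 = 1710/24 - 30/48 = 70.625.
        z = (W - E[W]) / sqrt(Var[W]) = (12 - 22.5) / 8.4039 = -1.2494.
        Two-sided p = 2*Phi(z) = 0.211510.
Step 6: alpha = 0.05. fail to reject H0.

W+ = 12, W- = 33, W = min = 12, p = 0.211510, fail to reject H0.


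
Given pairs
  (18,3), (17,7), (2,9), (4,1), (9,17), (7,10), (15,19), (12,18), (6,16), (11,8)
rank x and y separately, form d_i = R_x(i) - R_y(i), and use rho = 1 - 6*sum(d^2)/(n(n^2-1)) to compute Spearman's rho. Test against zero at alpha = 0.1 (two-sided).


Step 1: Rank x and y separately (midranks; no ties here).
rank(x): 18->10, 17->9, 2->1, 4->2, 9->5, 7->4, 15->8, 12->7, 6->3, 11->6
rank(y): 3->2, 7->3, 9->5, 1->1, 17->8, 10->6, 19->10, 18->9, 16->7, 8->4
Step 2: d_i = R_x(i) - R_y(i); compute d_i^2.
  (10-2)^2=64, (9-3)^2=36, (1-5)^2=16, (2-1)^2=1, (5-8)^2=9, (4-6)^2=4, (8-10)^2=4, (7-9)^2=4, (3-7)^2=16, (6-4)^2=4
sum(d^2) = 158.
Step 3: rho = 1 - 6*158 / (10*(10^2 - 1)) = 1 - 948/990 = 0.042424.
Step 4: Under H0, t = rho * sqrt((n-2)/(1-rho^2)) = 0.1201 ~ t(8).
Step 5: Two-sided p-value from the t-distribution with 8 df = 0.907364.
Step 6: alpha = 0.1. fail to reject H0.

rho = 0.0424, p = 0.907364, fail to reject H0 at alpha = 0.1.


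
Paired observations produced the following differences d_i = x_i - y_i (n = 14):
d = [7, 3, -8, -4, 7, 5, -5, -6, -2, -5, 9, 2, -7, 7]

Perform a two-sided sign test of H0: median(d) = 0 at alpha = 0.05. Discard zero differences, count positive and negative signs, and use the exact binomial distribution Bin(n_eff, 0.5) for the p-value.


Step 1: Discard zero differences. Original n = 14; n_eff = number of nonzero differences = 14.
Nonzero differences (with sign): +7, +3, -8, -4, +7, +5, -5, -6, -2, -5, +9, +2, -7, +7
Step 2: Count signs: positive = 7, negative = 7.
Step 3: Under H0: P(positive) = 0.5, so the number of positives S ~ Bin(14, 0.5).
Step 4: Two-sided exact p-value = sum of Bin(14,0.5) probabilities at or below the observed probability = 1.000000.
Step 5: alpha = 0.05. fail to reject H0.

n_eff = 14, pos = 7, neg = 7, p = 1.000000, fail to reject H0.


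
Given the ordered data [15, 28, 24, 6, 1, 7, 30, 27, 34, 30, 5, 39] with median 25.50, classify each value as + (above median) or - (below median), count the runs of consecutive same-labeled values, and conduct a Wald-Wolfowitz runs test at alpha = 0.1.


Step 1: Compute median = 25.50; label A = above, B = below.
Labels in order: BABBBBAAAABA  (n_A = 6, n_B = 6)
Step 2: Count runs R = 6.
Step 3: Under H0 (random ordering), E[R] = 2*n_A*n_B/(n_A+n_B) + 1 = 2*6*6/12 + 1 = 7.0000.
        Var[R] = 2*n_A*n_B*(2*n_A*n_B - n_A - n_B) / ((n_A+n_B)^2 * (n_A+n_B-1)) = 4320/1584 = 2.7273.
        SD[R] = 1.6514.
Step 4: Continuity-corrected z = (R + 0.5 - E[R]) / SD[R] = (6 + 0.5 - 7.0000) / 1.6514 = -0.3028.
Step 5: Two-sided p-value via normal approximation = 2*(1 - Phi(|z|)) = 0.762069.
Step 6: alpha = 0.1. fail to reject H0.

R = 6, z = -0.3028, p = 0.762069, fail to reject H0.


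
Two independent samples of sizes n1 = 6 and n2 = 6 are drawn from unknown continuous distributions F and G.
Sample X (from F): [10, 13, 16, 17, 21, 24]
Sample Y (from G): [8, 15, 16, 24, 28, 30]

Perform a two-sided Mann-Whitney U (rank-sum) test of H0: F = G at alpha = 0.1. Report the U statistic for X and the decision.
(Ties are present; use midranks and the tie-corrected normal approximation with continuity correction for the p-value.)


Step 1: Combine and sort all 12 observations; assign midranks.
sorted (value, group): (8,Y), (10,X), (13,X), (15,Y), (16,X), (16,Y), (17,X), (21,X), (24,X), (24,Y), (28,Y), (30,Y)
ranks: 8->1, 10->2, 13->3, 15->4, 16->5.5, 16->5.5, 17->7, 21->8, 24->9.5, 24->9.5, 28->11, 30->12
Step 2: Rank sum for X: R1 = 2 + 3 + 5.5 + 7 + 8 + 9.5 = 35.
Step 3: U_X = R1 - n1(n1+1)/2 = 35 - 6*7/2 = 35 - 21 = 14.
       U_Y = n1*n2 - U_X = 36 - 14 = 22.
Step 4: Ties are present, so use the tie-corrected normal approximation (with continuity correction) for the p-value.
Step 5: p-value = 0.573831; compare to alpha = 0.1. fail to reject H0.

U_X = 14, p = 0.573831, fail to reject H0 at alpha = 0.1.


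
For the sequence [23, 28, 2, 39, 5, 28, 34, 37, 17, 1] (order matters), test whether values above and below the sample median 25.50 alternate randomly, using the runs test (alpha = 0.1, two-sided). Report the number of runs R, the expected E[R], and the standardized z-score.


Step 1: Compute median = 25.50; label A = above, B = below.
Labels in order: BABABAAABB  (n_A = 5, n_B = 5)
Step 2: Count runs R = 7.
Step 3: Under H0 (random ordering), E[R] = 2*n_A*n_B/(n_A+n_B) + 1 = 2*5*5/10 + 1 = 6.0000.
        Var[R] = 2*n_A*n_B*(2*n_A*n_B - n_A - n_B) / ((n_A+n_B)^2 * (n_A+n_B-1)) = 2000/900 = 2.2222.
        SD[R] = 1.4907.
Step 4: Continuity-corrected z = (R - 0.5 - E[R]) / SD[R] = (7 - 0.5 - 6.0000) / 1.4907 = 0.3354.
Step 5: Two-sided p-value via normal approximation = 2*(1 - Phi(|z|)) = 0.737316.
Step 6: alpha = 0.1. fail to reject H0.

R = 7, z = 0.3354, p = 0.737316, fail to reject H0.


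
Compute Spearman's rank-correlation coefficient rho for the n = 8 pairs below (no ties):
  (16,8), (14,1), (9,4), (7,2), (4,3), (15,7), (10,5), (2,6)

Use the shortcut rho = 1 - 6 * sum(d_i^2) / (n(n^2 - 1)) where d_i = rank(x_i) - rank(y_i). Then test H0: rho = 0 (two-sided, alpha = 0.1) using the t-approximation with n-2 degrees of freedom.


Step 1: Rank x and y separately (midranks; no ties here).
rank(x): 16->8, 14->6, 9->4, 7->3, 4->2, 15->7, 10->5, 2->1
rank(y): 8->8, 1->1, 4->4, 2->2, 3->3, 7->7, 5->5, 6->6
Step 2: d_i = R_x(i) - R_y(i); compute d_i^2.
  (8-8)^2=0, (6-1)^2=25, (4-4)^2=0, (3-2)^2=1, (2-3)^2=1, (7-7)^2=0, (5-5)^2=0, (1-6)^2=25
sum(d^2) = 52.
Step 3: rho = 1 - 6*52 / (8*(8^2 - 1)) = 1 - 312/504 = 0.380952.
Step 4: Under H0, t = rho * sqrt((n-2)/(1-rho^2)) = 1.0092 ~ t(6).
Step 5: Two-sided p-value from the t-distribution with 6 df = 0.351813.
Step 6: alpha = 0.1. fail to reject H0.

rho = 0.3810, p = 0.351813, fail to reject H0 at alpha = 0.1.


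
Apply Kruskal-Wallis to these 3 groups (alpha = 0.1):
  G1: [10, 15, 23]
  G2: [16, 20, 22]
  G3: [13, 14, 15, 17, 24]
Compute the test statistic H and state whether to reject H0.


Step 1: Combine all N = 11 observations and assign midranks.
sorted (value, group, rank): (10,G1,1), (13,G3,2), (14,G3,3), (15,G1,4.5), (15,G3,4.5), (16,G2,6), (17,G3,7), (20,G2,8), (22,G2,9), (23,G1,10), (24,G3,11)
Step 2: Sum ranks within each group.
R_1 = 15.5 (n_1 = 3)
R_2 = 23 (n_2 = 3)
R_3 = 27.5 (n_3 = 5)
Step 3: H = 12/(N(N+1)) * sum(R_i^2/n_i) - 3(N+1)
     = 12/(11*12) * (15.5^2/3 + 23^2/3 + 27.5^2/5) - 3*12
     = 0.090909 * 407.667 - 36
     = 1.060606.
Step 4: Ties present; correction factor C = 1 - 6/(11^3 - 11) = 0.995455. Corrected H = 1.060606 / 0.995455 = 1.065449.
Step 5: Under H0, H ~ chi^2(2); p-value = 0.587003.
Step 6: alpha = 0.1. fail to reject H0.

H = 1.0654, df = 2, p = 0.587003, fail to reject H0.


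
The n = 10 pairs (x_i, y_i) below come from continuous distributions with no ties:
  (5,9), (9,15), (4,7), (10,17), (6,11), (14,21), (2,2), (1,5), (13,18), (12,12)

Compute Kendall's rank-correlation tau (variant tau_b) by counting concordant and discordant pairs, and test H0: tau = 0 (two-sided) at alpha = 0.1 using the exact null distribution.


Step 1: Enumerate the 45 unordered pairs (i,j) with i<j and classify each by sign(x_j-x_i) * sign(y_j-y_i).
  (1,2):dx=+4,dy=+6->C; (1,3):dx=-1,dy=-2->C; (1,4):dx=+5,dy=+8->C; (1,5):dx=+1,dy=+2->C
  (1,6):dx=+9,dy=+12->C; (1,7):dx=-3,dy=-7->C; (1,8):dx=-4,dy=-4->C; (1,9):dx=+8,dy=+9->C
  (1,10):dx=+7,dy=+3->C; (2,3):dx=-5,dy=-8->C; (2,4):dx=+1,dy=+2->C; (2,5):dx=-3,dy=-4->C
  (2,6):dx=+5,dy=+6->C; (2,7):dx=-7,dy=-13->C; (2,8):dx=-8,dy=-10->C; (2,9):dx=+4,dy=+3->C
  (2,10):dx=+3,dy=-3->D; (3,4):dx=+6,dy=+10->C; (3,5):dx=+2,dy=+4->C; (3,6):dx=+10,dy=+14->C
  (3,7):dx=-2,dy=-5->C; (3,8):dx=-3,dy=-2->C; (3,9):dx=+9,dy=+11->C; (3,10):dx=+8,dy=+5->C
  (4,5):dx=-4,dy=-6->C; (4,6):dx=+4,dy=+4->C; (4,7):dx=-8,dy=-15->C; (4,8):dx=-9,dy=-12->C
  (4,9):dx=+3,dy=+1->C; (4,10):dx=+2,dy=-5->D; (5,6):dx=+8,dy=+10->C; (5,7):dx=-4,dy=-9->C
  (5,8):dx=-5,dy=-6->C; (5,9):dx=+7,dy=+7->C; (5,10):dx=+6,dy=+1->C; (6,7):dx=-12,dy=-19->C
  (6,8):dx=-13,dy=-16->C; (6,9):dx=-1,dy=-3->C; (6,10):dx=-2,dy=-9->C; (7,8):dx=-1,dy=+3->D
  (7,9):dx=+11,dy=+16->C; (7,10):dx=+10,dy=+10->C; (8,9):dx=+12,dy=+13->C; (8,10):dx=+11,dy=+7->C
  (9,10):dx=-1,dy=-6->C
Step 2: C = 42, D = 3, total pairs = 45.
Step 3: tau = (C - D)/(n(n-1)/2) = (42 - 3)/45 = 0.866667.
Step 4: Exact two-sided p-value (enumerate n! = 3628800 permutations of y under H0): p = 0.000115.
Step 5: alpha = 0.1. reject H0.

tau_b = 0.8667 (C=42, D=3), p = 0.000115, reject H0.


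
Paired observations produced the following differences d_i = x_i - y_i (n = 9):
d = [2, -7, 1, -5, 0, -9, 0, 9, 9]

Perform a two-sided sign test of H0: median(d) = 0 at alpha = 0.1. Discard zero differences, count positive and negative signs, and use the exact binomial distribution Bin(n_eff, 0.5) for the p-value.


Step 1: Discard zero differences. Original n = 9; n_eff = number of nonzero differences = 7.
Nonzero differences (with sign): +2, -7, +1, -5, -9, +9, +9
Step 2: Count signs: positive = 4, negative = 3.
Step 3: Under H0: P(positive) = 0.5, so the number of positives S ~ Bin(7, 0.5).
Step 4: Two-sided exact p-value = sum of Bin(7,0.5) probabilities at or below the observed probability = 1.000000.
Step 5: alpha = 0.1. fail to reject H0.

n_eff = 7, pos = 4, neg = 3, p = 1.000000, fail to reject H0.


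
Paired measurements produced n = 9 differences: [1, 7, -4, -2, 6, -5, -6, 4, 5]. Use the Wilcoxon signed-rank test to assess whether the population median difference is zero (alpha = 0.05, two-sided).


Step 1: Drop any zero differences (none here) and take |d_i|.
|d| = [1, 7, 4, 2, 6, 5, 6, 4, 5]
Step 2: Midrank |d_i| (ties get averaged ranks).
ranks: |1|->1, |7|->9, |4|->3.5, |2|->2, |6|->7.5, |5|->5.5, |6|->7.5, |4|->3.5, |5|->5.5
Step 3: Attach original signs; sum ranks with positive sign and with negative sign.
W+ = 1 + 9 + 7.5 + 3.5 + 5.5 = 26.5
W- = 3.5 + 2 + 5.5 + 7.5 = 18.5
(Check: W+ + W- = 45 should equal n(n+1)/2 = 45.)
Step 4: Test statistic W = min(W+, W-) = 18.5.
Step 5: Ties in |d|, so use the tie-corrected normal approximation.
        E[W] = n(n+1)/4 = 9*10/4 = 22.5.
        Tie groups: |d|=4 (t=2), |d|=5 (t=2), |d|=6 (t=2); sum(t^3 - t) = 18.
        Var[W] = n(n+1)(2n+1)/24 - sum(t^3-t)/48 = 1710/24 - 18/48 = 70.875.
        z = (W - E[W]) / sqrt(Var[W]) = (18.5 - 22.5) / 8.4187 = -0.4751.
        Two-sided p = 2*Phi(z) = 0.634694.
Step 6: alpha = 0.05. fail to reject H0.

W+ = 26.5, W- = 18.5, W = min = 18.5, p = 0.634694, fail to reject H0.


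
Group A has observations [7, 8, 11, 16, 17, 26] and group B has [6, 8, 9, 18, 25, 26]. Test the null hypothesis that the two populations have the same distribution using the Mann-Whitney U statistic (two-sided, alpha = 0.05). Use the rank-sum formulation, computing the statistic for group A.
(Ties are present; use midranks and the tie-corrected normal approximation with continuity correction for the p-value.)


Step 1: Combine and sort all 12 observations; assign midranks.
sorted (value, group): (6,Y), (7,X), (8,X), (8,Y), (9,Y), (11,X), (16,X), (17,X), (18,Y), (25,Y), (26,X), (26,Y)
ranks: 6->1, 7->2, 8->3.5, 8->3.5, 9->5, 11->6, 16->7, 17->8, 18->9, 25->10, 26->11.5, 26->11.5
Step 2: Rank sum for X: R1 = 2 + 3.5 + 6 + 7 + 8 + 11.5 = 38.
Step 3: U_X = R1 - n1(n1+1)/2 = 38 - 6*7/2 = 38 - 21 = 17.
       U_Y = n1*n2 - U_X = 36 - 17 = 19.
Step 4: Ties are present, so use the tie-corrected normal approximation (with continuity correction) for the p-value.
Step 5: p-value = 0.935962; compare to alpha = 0.05. fail to reject H0.

U_X = 17, p = 0.935962, fail to reject H0 at alpha = 0.05.


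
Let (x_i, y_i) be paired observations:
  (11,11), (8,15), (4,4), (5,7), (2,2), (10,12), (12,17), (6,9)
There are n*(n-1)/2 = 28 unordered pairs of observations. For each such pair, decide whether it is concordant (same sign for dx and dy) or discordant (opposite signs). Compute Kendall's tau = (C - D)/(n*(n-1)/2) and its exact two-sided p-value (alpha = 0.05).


Step 1: Enumerate the 28 unordered pairs (i,j) with i<j and classify each by sign(x_j-x_i) * sign(y_j-y_i).
  (1,2):dx=-3,dy=+4->D; (1,3):dx=-7,dy=-7->C; (1,4):dx=-6,dy=-4->C; (1,5):dx=-9,dy=-9->C
  (1,6):dx=-1,dy=+1->D; (1,7):dx=+1,dy=+6->C; (1,8):dx=-5,dy=-2->C; (2,3):dx=-4,dy=-11->C
  (2,4):dx=-3,dy=-8->C; (2,5):dx=-6,dy=-13->C; (2,6):dx=+2,dy=-3->D; (2,7):dx=+4,dy=+2->C
  (2,8):dx=-2,dy=-6->C; (3,4):dx=+1,dy=+3->C; (3,5):dx=-2,dy=-2->C; (3,6):dx=+6,dy=+8->C
  (3,7):dx=+8,dy=+13->C; (3,8):dx=+2,dy=+5->C; (4,5):dx=-3,dy=-5->C; (4,6):dx=+5,dy=+5->C
  (4,7):dx=+7,dy=+10->C; (4,8):dx=+1,dy=+2->C; (5,6):dx=+8,dy=+10->C; (5,7):dx=+10,dy=+15->C
  (5,8):dx=+4,dy=+7->C; (6,7):dx=+2,dy=+5->C; (6,8):dx=-4,dy=-3->C; (7,8):dx=-6,dy=-8->C
Step 2: C = 25, D = 3, total pairs = 28.
Step 3: tau = (C - D)/(n(n-1)/2) = (25 - 3)/28 = 0.785714.
Step 4: Exact two-sided p-value (enumerate n! = 40320 permutations of y under H0): p = 0.005506.
Step 5: alpha = 0.05. reject H0.

tau_b = 0.7857 (C=25, D=3), p = 0.005506, reject H0.


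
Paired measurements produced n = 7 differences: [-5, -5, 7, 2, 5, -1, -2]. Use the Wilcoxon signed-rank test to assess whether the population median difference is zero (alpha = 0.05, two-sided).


Step 1: Drop any zero differences (none here) and take |d_i|.
|d| = [5, 5, 7, 2, 5, 1, 2]
Step 2: Midrank |d_i| (ties get averaged ranks).
ranks: |5|->5, |5|->5, |7|->7, |2|->2.5, |5|->5, |1|->1, |2|->2.5
Step 3: Attach original signs; sum ranks with positive sign and with negative sign.
W+ = 7 + 2.5 + 5 = 14.5
W- = 5 + 5 + 1 + 2.5 = 13.5
(Check: W+ + W- = 28 should equal n(n+1)/2 = 28.)
Step 4: Test statistic W = min(W+, W-) = 13.5.
Step 5: Ties in |d|, so use the tie-corrected normal approximation.
        E[W] = n(n+1)/4 = 7*8/4 = 14.
        Tie groups: |d|=2 (t=2), |d|=5 (t=3); sum(t^3 - t) = 30.
        Var[W] = n(n+1)(2n+1)/24 - sum(t^3-t)/48 = 840/24 - 30/48 = 34.375.
        z = (W - E[W]) / sqrt(Var[W]) = (13.5 - 14) / 5.8630 = -0.0853.
        Two-sided p = 2*Phi(z) = 0.932039.
Step 6: alpha = 0.05. fail to reject H0.

W+ = 14.5, W- = 13.5, W = min = 13.5, p = 0.932039, fail to reject H0.


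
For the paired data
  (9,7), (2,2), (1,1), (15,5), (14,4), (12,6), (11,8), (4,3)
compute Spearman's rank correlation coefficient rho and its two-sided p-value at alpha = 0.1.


Step 1: Rank x and y separately (midranks; no ties here).
rank(x): 9->4, 2->2, 1->1, 15->8, 14->7, 12->6, 11->5, 4->3
rank(y): 7->7, 2->2, 1->1, 5->5, 4->4, 6->6, 8->8, 3->3
Step 2: d_i = R_x(i) - R_y(i); compute d_i^2.
  (4-7)^2=9, (2-2)^2=0, (1-1)^2=0, (8-5)^2=9, (7-4)^2=9, (6-6)^2=0, (5-8)^2=9, (3-3)^2=0
sum(d^2) = 36.
Step 3: rho = 1 - 6*36 / (8*(8^2 - 1)) = 1 - 216/504 = 0.571429.
Step 4: Under H0, t = rho * sqrt((n-2)/(1-rho^2)) = 1.7056 ~ t(6).
Step 5: Two-sided p-value from the t-distribution with 6 df = 0.138960.
Step 6: alpha = 0.1. fail to reject H0.

rho = 0.5714, p = 0.138960, fail to reject H0 at alpha = 0.1.


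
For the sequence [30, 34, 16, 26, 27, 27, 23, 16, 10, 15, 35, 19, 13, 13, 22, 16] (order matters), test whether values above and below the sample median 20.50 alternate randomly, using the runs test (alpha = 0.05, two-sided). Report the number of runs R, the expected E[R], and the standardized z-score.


Step 1: Compute median = 20.50; label A = above, B = below.
Labels in order: AABAAAABBBABBBAB  (n_A = 8, n_B = 8)
Step 2: Count runs R = 8.
Step 3: Under H0 (random ordering), E[R] = 2*n_A*n_B/(n_A+n_B) + 1 = 2*8*8/16 + 1 = 9.0000.
        Var[R] = 2*n_A*n_B*(2*n_A*n_B - n_A - n_B) / ((n_A+n_B)^2 * (n_A+n_B-1)) = 14336/3840 = 3.7333.
        SD[R] = 1.9322.
Step 4: Continuity-corrected z = (R + 0.5 - E[R]) / SD[R] = (8 + 0.5 - 9.0000) / 1.9322 = -0.2588.
Step 5: Two-sided p-value via normal approximation = 2*(1 - Phi(|z|)) = 0.795809.
Step 6: alpha = 0.05. fail to reject H0.

R = 8, z = -0.2588, p = 0.795809, fail to reject H0.


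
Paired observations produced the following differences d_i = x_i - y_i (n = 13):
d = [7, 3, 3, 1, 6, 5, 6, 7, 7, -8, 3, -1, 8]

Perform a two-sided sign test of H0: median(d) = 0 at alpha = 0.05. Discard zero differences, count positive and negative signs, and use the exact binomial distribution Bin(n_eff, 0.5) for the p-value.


Step 1: Discard zero differences. Original n = 13; n_eff = number of nonzero differences = 13.
Nonzero differences (with sign): +7, +3, +3, +1, +6, +5, +6, +7, +7, -8, +3, -1, +8
Step 2: Count signs: positive = 11, negative = 2.
Step 3: Under H0: P(positive) = 0.5, so the number of positives S ~ Bin(13, 0.5).
Step 4: Two-sided exact p-value = sum of Bin(13,0.5) probabilities at or below the observed probability = 0.022461.
Step 5: alpha = 0.05. reject H0.

n_eff = 13, pos = 11, neg = 2, p = 0.022461, reject H0.


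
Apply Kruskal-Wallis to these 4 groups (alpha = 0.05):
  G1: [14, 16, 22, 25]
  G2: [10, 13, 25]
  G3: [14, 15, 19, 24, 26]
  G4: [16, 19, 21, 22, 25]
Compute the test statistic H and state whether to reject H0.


Step 1: Combine all N = 17 observations and assign midranks.
sorted (value, group, rank): (10,G2,1), (13,G2,2), (14,G1,3.5), (14,G3,3.5), (15,G3,5), (16,G1,6.5), (16,G4,6.5), (19,G3,8.5), (19,G4,8.5), (21,G4,10), (22,G1,11.5), (22,G4,11.5), (24,G3,13), (25,G1,15), (25,G2,15), (25,G4,15), (26,G3,17)
Step 2: Sum ranks within each group.
R_1 = 36.5 (n_1 = 4)
R_2 = 18 (n_2 = 3)
R_3 = 47 (n_3 = 5)
R_4 = 51.5 (n_4 = 5)
Step 3: H = 12/(N(N+1)) * sum(R_i^2/n_i) - 3(N+1)
     = 12/(17*18) * (36.5^2/4 + 18^2/3 + 47^2/5 + 51.5^2/5) - 3*18
     = 0.039216 * 1413.31 - 54
     = 1.424020.
Step 4: Ties present; correction factor C = 1 - 48/(17^3 - 17) = 0.990196. Corrected H = 1.424020 / 0.990196 = 1.438119.
Step 5: Under H0, H ~ chi^2(3); p-value = 0.696624.
Step 6: alpha = 0.05. fail to reject H0.

H = 1.4381, df = 3, p = 0.696624, fail to reject H0.


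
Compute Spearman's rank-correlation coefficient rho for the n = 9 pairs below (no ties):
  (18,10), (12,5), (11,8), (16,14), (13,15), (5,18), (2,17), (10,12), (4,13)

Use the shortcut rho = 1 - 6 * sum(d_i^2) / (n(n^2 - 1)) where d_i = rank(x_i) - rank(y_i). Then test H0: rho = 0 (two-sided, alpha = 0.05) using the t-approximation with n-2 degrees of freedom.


Step 1: Rank x and y separately (midranks; no ties here).
rank(x): 18->9, 12->6, 11->5, 16->8, 13->7, 5->3, 2->1, 10->4, 4->2
rank(y): 10->3, 5->1, 8->2, 14->6, 15->7, 18->9, 17->8, 12->4, 13->5
Step 2: d_i = R_x(i) - R_y(i); compute d_i^2.
  (9-3)^2=36, (6-1)^2=25, (5-2)^2=9, (8-6)^2=4, (7-7)^2=0, (3-9)^2=36, (1-8)^2=49, (4-4)^2=0, (2-5)^2=9
sum(d^2) = 168.
Step 3: rho = 1 - 6*168 / (9*(9^2 - 1)) = 1 - 1008/720 = -0.400000.
Step 4: Under H0, t = rho * sqrt((n-2)/(1-rho^2)) = -1.1547 ~ t(7).
Step 5: Two-sided p-value from the t-distribution with 7 df = 0.286105.
Step 6: alpha = 0.05. fail to reject H0.

rho = -0.4000, p = 0.286105, fail to reject H0 at alpha = 0.05.


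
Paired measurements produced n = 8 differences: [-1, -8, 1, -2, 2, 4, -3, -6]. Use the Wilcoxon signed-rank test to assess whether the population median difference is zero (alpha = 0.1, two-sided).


Step 1: Drop any zero differences (none here) and take |d_i|.
|d| = [1, 8, 1, 2, 2, 4, 3, 6]
Step 2: Midrank |d_i| (ties get averaged ranks).
ranks: |1|->1.5, |8|->8, |1|->1.5, |2|->3.5, |2|->3.5, |4|->6, |3|->5, |6|->7
Step 3: Attach original signs; sum ranks with positive sign and with negative sign.
W+ = 1.5 + 3.5 + 6 = 11
W- = 1.5 + 8 + 3.5 + 5 + 7 = 25
(Check: W+ + W- = 36 should equal n(n+1)/2 = 36.)
Step 4: Test statistic W = min(W+, W-) = 11.
Step 5: Ties in |d|, so use the tie-corrected normal approximation.
        E[W] = n(n+1)/4 = 8*9/4 = 18.
        Tie groups: |d|=1 (t=2), |d|=2 (t=2); sum(t^3 - t) = 12.
        Var[W] = n(n+1)(2n+1)/24 - sum(t^3-t)/48 = 1224/24 - 12/48 = 50.75.
        z = (W - E[W]) / sqrt(Var[W]) = (11 - 18) / 7.1239 = -0.9826.
        Two-sided p = 2*Phi(z) = 0.325801.
Step 6: alpha = 0.1. fail to reject H0.

W+ = 11, W- = 25, W = min = 11, p = 0.325801, fail to reject H0.


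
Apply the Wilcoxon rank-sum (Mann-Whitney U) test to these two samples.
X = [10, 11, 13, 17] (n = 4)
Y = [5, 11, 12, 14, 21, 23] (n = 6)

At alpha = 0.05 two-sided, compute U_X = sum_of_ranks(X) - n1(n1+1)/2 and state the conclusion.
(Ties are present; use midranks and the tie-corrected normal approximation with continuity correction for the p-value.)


Step 1: Combine and sort all 10 observations; assign midranks.
sorted (value, group): (5,Y), (10,X), (11,X), (11,Y), (12,Y), (13,X), (14,Y), (17,X), (21,Y), (23,Y)
ranks: 5->1, 10->2, 11->3.5, 11->3.5, 12->5, 13->6, 14->7, 17->8, 21->9, 23->10
Step 2: Rank sum for X: R1 = 2 + 3.5 + 6 + 8 = 19.5.
Step 3: U_X = R1 - n1(n1+1)/2 = 19.5 - 4*5/2 = 19.5 - 10 = 9.5.
       U_Y = n1*n2 - U_X = 24 - 9.5 = 14.5.
Step 4: Ties are present, so use the tie-corrected normal approximation (with continuity correction) for the p-value.
Step 5: p-value = 0.668870; compare to alpha = 0.05. fail to reject H0.

U_X = 9.5, p = 0.668870, fail to reject H0 at alpha = 0.05.


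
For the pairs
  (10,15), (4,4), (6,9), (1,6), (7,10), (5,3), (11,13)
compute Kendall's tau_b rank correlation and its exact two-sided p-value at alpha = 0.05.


Step 1: Enumerate the 21 unordered pairs (i,j) with i<j and classify each by sign(x_j-x_i) * sign(y_j-y_i).
  (1,2):dx=-6,dy=-11->C; (1,3):dx=-4,dy=-6->C; (1,4):dx=-9,dy=-9->C; (1,5):dx=-3,dy=-5->C
  (1,6):dx=-5,dy=-12->C; (1,7):dx=+1,dy=-2->D; (2,3):dx=+2,dy=+5->C; (2,4):dx=-3,dy=+2->D
  (2,5):dx=+3,dy=+6->C; (2,6):dx=+1,dy=-1->D; (2,7):dx=+7,dy=+9->C; (3,4):dx=-5,dy=-3->C
  (3,5):dx=+1,dy=+1->C; (3,6):dx=-1,dy=-6->C; (3,7):dx=+5,dy=+4->C; (4,5):dx=+6,dy=+4->C
  (4,6):dx=+4,dy=-3->D; (4,7):dx=+10,dy=+7->C; (5,6):dx=-2,dy=-7->C; (5,7):dx=+4,dy=+3->C
  (6,7):dx=+6,dy=+10->C
Step 2: C = 17, D = 4, total pairs = 21.
Step 3: tau = (C - D)/(n(n-1)/2) = (17 - 4)/21 = 0.619048.
Step 4: Exact two-sided p-value (enumerate n! = 5040 permutations of y under H0): p = 0.069048.
Step 5: alpha = 0.05. fail to reject H0.

tau_b = 0.6190 (C=17, D=4), p = 0.069048, fail to reject H0.


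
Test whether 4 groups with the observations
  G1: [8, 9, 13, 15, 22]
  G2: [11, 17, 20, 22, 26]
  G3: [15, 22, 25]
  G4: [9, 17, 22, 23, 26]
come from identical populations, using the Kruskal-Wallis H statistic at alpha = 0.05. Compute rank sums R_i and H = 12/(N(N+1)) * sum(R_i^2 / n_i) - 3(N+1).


Step 1: Combine all N = 18 observations and assign midranks.
sorted (value, group, rank): (8,G1,1), (9,G1,2.5), (9,G4,2.5), (11,G2,4), (13,G1,5), (15,G1,6.5), (15,G3,6.5), (17,G2,8.5), (17,G4,8.5), (20,G2,10), (22,G1,12.5), (22,G2,12.5), (22,G3,12.5), (22,G4,12.5), (23,G4,15), (25,G3,16), (26,G2,17.5), (26,G4,17.5)
Step 2: Sum ranks within each group.
R_1 = 27.5 (n_1 = 5)
R_2 = 52.5 (n_2 = 5)
R_3 = 35 (n_3 = 3)
R_4 = 56 (n_4 = 5)
Step 3: H = 12/(N(N+1)) * sum(R_i^2/n_i) - 3(N+1)
     = 12/(18*19) * (27.5^2/5 + 52.5^2/5 + 35^2/3 + 56^2/5) - 3*19
     = 0.035088 * 1738.03 - 57
     = 3.983626.
Step 4: Ties present; correction factor C = 1 - 84/(18^3 - 18) = 0.985552. Corrected H = 3.983626 / 0.985552 = 4.042024.
Step 5: Under H0, H ~ chi^2(3); p-value = 0.256962.
Step 6: alpha = 0.05. fail to reject H0.

H = 4.0420, df = 3, p = 0.256962, fail to reject H0.


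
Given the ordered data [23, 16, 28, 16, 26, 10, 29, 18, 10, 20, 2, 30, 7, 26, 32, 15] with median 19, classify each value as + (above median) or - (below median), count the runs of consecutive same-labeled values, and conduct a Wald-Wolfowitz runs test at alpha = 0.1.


Step 1: Compute median = 19; label A = above, B = below.
Labels in order: ABABABABBABABAAB  (n_A = 8, n_B = 8)
Step 2: Count runs R = 14.
Step 3: Under H0 (random ordering), E[R] = 2*n_A*n_B/(n_A+n_B) + 1 = 2*8*8/16 + 1 = 9.0000.
        Var[R] = 2*n_A*n_B*(2*n_A*n_B - n_A - n_B) / ((n_A+n_B)^2 * (n_A+n_B-1)) = 14336/3840 = 3.7333.
        SD[R] = 1.9322.
Step 4: Continuity-corrected z = (R - 0.5 - E[R]) / SD[R] = (14 - 0.5 - 9.0000) / 1.9322 = 2.3290.
Step 5: Two-sided p-value via normal approximation = 2*(1 - Phi(|z|)) = 0.019861.
Step 6: alpha = 0.1. reject H0.

R = 14, z = 2.3290, p = 0.019861, reject H0.


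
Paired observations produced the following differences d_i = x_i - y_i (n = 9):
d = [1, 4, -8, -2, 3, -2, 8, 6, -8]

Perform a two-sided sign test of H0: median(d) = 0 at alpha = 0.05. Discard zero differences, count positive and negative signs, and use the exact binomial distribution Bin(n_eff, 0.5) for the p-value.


Step 1: Discard zero differences. Original n = 9; n_eff = number of nonzero differences = 9.
Nonzero differences (with sign): +1, +4, -8, -2, +3, -2, +8, +6, -8
Step 2: Count signs: positive = 5, negative = 4.
Step 3: Under H0: P(positive) = 0.5, so the number of positives S ~ Bin(9, 0.5).
Step 4: Two-sided exact p-value = sum of Bin(9,0.5) probabilities at or below the observed probability = 1.000000.
Step 5: alpha = 0.05. fail to reject H0.

n_eff = 9, pos = 5, neg = 4, p = 1.000000, fail to reject H0.


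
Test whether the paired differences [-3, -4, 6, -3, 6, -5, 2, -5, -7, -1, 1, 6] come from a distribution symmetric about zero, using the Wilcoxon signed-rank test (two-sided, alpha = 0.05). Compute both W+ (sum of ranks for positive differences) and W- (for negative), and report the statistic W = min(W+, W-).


Step 1: Drop any zero differences (none here) and take |d_i|.
|d| = [3, 4, 6, 3, 6, 5, 2, 5, 7, 1, 1, 6]
Step 2: Midrank |d_i| (ties get averaged ranks).
ranks: |3|->4.5, |4|->6, |6|->10, |3|->4.5, |6|->10, |5|->7.5, |2|->3, |5|->7.5, |7|->12, |1|->1.5, |1|->1.5, |6|->10
Step 3: Attach original signs; sum ranks with positive sign and with negative sign.
W+ = 10 + 10 + 3 + 1.5 + 10 = 34.5
W- = 4.5 + 6 + 4.5 + 7.5 + 7.5 + 12 + 1.5 = 43.5
(Check: W+ + W- = 78 should equal n(n+1)/2 = 78.)
Step 4: Test statistic W = min(W+, W-) = 34.5.
Step 5: Ties in |d|, so use the tie-corrected normal approximation.
        E[W] = n(n+1)/4 = 12*13/4 = 39.
        Tie groups: |d|=1 (t=2), |d|=3 (t=2), |d|=5 (t=2), |d|=6 (t=3); sum(t^3 - t) = 42.
        Var[W] = n(n+1)(2n+1)/24 - sum(t^3-t)/48 = 3900/24 - 42/48 = 161.625.
        z = (W - E[W]) / sqrt(Var[W]) = (34.5 - 39) / 12.7132 = -0.3540.
        Two-sided p = 2*Phi(z) = 0.723366.
Step 6: alpha = 0.05. fail to reject H0.

W+ = 34.5, W- = 43.5, W = min = 34.5, p = 0.723366, fail to reject H0.


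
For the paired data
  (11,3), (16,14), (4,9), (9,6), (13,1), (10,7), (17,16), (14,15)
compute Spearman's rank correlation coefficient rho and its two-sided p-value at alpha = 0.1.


Step 1: Rank x and y separately (midranks; no ties here).
rank(x): 11->4, 16->7, 4->1, 9->2, 13->5, 10->3, 17->8, 14->6
rank(y): 3->2, 14->6, 9->5, 6->3, 1->1, 7->4, 16->8, 15->7
Step 2: d_i = R_x(i) - R_y(i); compute d_i^2.
  (4-2)^2=4, (7-6)^2=1, (1-5)^2=16, (2-3)^2=1, (5-1)^2=16, (3-4)^2=1, (8-8)^2=0, (6-7)^2=1
sum(d^2) = 40.
Step 3: rho = 1 - 6*40 / (8*(8^2 - 1)) = 1 - 240/504 = 0.523810.
Step 4: Under H0, t = rho * sqrt((n-2)/(1-rho^2)) = 1.5062 ~ t(6).
Step 5: Two-sided p-value from the t-distribution with 6 df = 0.182721.
Step 6: alpha = 0.1. fail to reject H0.

rho = 0.5238, p = 0.182721, fail to reject H0 at alpha = 0.1.


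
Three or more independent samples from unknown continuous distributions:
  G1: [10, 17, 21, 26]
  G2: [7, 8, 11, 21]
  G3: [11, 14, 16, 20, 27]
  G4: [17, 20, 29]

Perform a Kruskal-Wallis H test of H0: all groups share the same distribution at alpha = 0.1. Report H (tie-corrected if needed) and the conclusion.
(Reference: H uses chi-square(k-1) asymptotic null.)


Step 1: Combine all N = 16 observations and assign midranks.
sorted (value, group, rank): (7,G2,1), (8,G2,2), (10,G1,3), (11,G2,4.5), (11,G3,4.5), (14,G3,6), (16,G3,7), (17,G1,8.5), (17,G4,8.5), (20,G3,10.5), (20,G4,10.5), (21,G1,12.5), (21,G2,12.5), (26,G1,14), (27,G3,15), (29,G4,16)
Step 2: Sum ranks within each group.
R_1 = 38 (n_1 = 4)
R_2 = 20 (n_2 = 4)
R_3 = 43 (n_3 = 5)
R_4 = 35 (n_4 = 3)
Step 3: H = 12/(N(N+1)) * sum(R_i^2/n_i) - 3(N+1)
     = 12/(16*17) * (38^2/4 + 20^2/4 + 43^2/5 + 35^2/3) - 3*17
     = 0.044118 * 1239.13 - 51
     = 3.667647.
Step 4: Ties present; correction factor C = 1 - 24/(16^3 - 16) = 0.994118. Corrected H = 3.667647 / 0.994118 = 3.689349.
Step 5: Under H0, H ~ chi^2(3); p-value = 0.297022.
Step 6: alpha = 0.1. fail to reject H0.

H = 3.6893, df = 3, p = 0.297022, fail to reject H0.


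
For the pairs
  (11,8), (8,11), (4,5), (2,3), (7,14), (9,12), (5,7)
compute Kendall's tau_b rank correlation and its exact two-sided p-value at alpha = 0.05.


Step 1: Enumerate the 21 unordered pairs (i,j) with i<j and classify each by sign(x_j-x_i) * sign(y_j-y_i).
  (1,2):dx=-3,dy=+3->D; (1,3):dx=-7,dy=-3->C; (1,4):dx=-9,dy=-5->C; (1,5):dx=-4,dy=+6->D
  (1,6):dx=-2,dy=+4->D; (1,7):dx=-6,dy=-1->C; (2,3):dx=-4,dy=-6->C; (2,4):dx=-6,dy=-8->C
  (2,5):dx=-1,dy=+3->D; (2,6):dx=+1,dy=+1->C; (2,7):dx=-3,dy=-4->C; (3,4):dx=-2,dy=-2->C
  (3,5):dx=+3,dy=+9->C; (3,6):dx=+5,dy=+7->C; (3,7):dx=+1,dy=+2->C; (4,5):dx=+5,dy=+11->C
  (4,6):dx=+7,dy=+9->C; (4,7):dx=+3,dy=+4->C; (5,6):dx=+2,dy=-2->D; (5,7):dx=-2,dy=-7->C
  (6,7):dx=-4,dy=-5->C
Step 2: C = 16, D = 5, total pairs = 21.
Step 3: tau = (C - D)/(n(n-1)/2) = (16 - 5)/21 = 0.523810.
Step 4: Exact two-sided p-value (enumerate n! = 5040 permutations of y under H0): p = 0.136111.
Step 5: alpha = 0.05. fail to reject H0.

tau_b = 0.5238 (C=16, D=5), p = 0.136111, fail to reject H0.


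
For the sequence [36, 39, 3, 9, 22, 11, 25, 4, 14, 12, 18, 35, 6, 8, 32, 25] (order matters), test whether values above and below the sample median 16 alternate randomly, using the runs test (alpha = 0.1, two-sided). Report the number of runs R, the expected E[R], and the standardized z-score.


Step 1: Compute median = 16; label A = above, B = below.
Labels in order: AABBABABBBAABBAA  (n_A = 8, n_B = 8)
Step 2: Count runs R = 9.
Step 3: Under H0 (random ordering), E[R] = 2*n_A*n_B/(n_A+n_B) + 1 = 2*8*8/16 + 1 = 9.0000.
        Var[R] = 2*n_A*n_B*(2*n_A*n_B - n_A - n_B) / ((n_A+n_B)^2 * (n_A+n_B-1)) = 14336/3840 = 3.7333.
        SD[R] = 1.9322.
Step 4: R = E[R], so z = 0 with no continuity correction.
Step 5: Two-sided p-value via normal approximation = 2*(1 - Phi(|z|)) = 1.000000.
Step 6: alpha = 0.1. fail to reject H0.

R = 9, z = 0.0000, p = 1.000000, fail to reject H0.


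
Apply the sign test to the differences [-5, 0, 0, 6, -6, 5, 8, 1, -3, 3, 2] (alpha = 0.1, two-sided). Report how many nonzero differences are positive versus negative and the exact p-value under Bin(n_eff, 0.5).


Step 1: Discard zero differences. Original n = 11; n_eff = number of nonzero differences = 9.
Nonzero differences (with sign): -5, +6, -6, +5, +8, +1, -3, +3, +2
Step 2: Count signs: positive = 6, negative = 3.
Step 3: Under H0: P(positive) = 0.5, so the number of positives S ~ Bin(9, 0.5).
Step 4: Two-sided exact p-value = sum of Bin(9,0.5) probabilities at or below the observed probability = 0.507812.
Step 5: alpha = 0.1. fail to reject H0.

n_eff = 9, pos = 6, neg = 3, p = 0.507812, fail to reject H0.


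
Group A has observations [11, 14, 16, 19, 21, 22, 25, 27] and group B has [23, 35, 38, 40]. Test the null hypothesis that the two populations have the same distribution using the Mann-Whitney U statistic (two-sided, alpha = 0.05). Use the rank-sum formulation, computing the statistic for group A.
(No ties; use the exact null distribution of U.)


Step 1: Combine and sort all 12 observations; assign midranks.
sorted (value, group): (11,X), (14,X), (16,X), (19,X), (21,X), (22,X), (23,Y), (25,X), (27,X), (35,Y), (38,Y), (40,Y)
ranks: 11->1, 14->2, 16->3, 19->4, 21->5, 22->6, 23->7, 25->8, 27->9, 35->10, 38->11, 40->12
Step 2: Rank sum for X: R1 = 1 + 2 + 3 + 4 + 5 + 6 + 8 + 9 = 38.
Step 3: U_X = R1 - n1(n1+1)/2 = 38 - 8*9/2 = 38 - 36 = 2.
       U_Y = n1*n2 - U_X = 32 - 2 = 30.
Step 4: No ties, so the exact null distribution of U (based on enumerating the C(12,8) = 495 equally likely rank assignments) gives the two-sided p-value.
Step 5: p-value = 0.016162; compare to alpha = 0.05. reject H0.

U_X = 2, p = 0.016162, reject H0 at alpha = 0.05.


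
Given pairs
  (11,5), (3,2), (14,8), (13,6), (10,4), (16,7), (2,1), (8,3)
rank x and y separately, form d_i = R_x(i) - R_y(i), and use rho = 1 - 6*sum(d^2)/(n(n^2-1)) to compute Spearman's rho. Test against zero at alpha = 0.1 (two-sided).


Step 1: Rank x and y separately (midranks; no ties here).
rank(x): 11->5, 3->2, 14->7, 13->6, 10->4, 16->8, 2->1, 8->3
rank(y): 5->5, 2->2, 8->8, 6->6, 4->4, 7->7, 1->1, 3->3
Step 2: d_i = R_x(i) - R_y(i); compute d_i^2.
  (5-5)^2=0, (2-2)^2=0, (7-8)^2=1, (6-6)^2=0, (4-4)^2=0, (8-7)^2=1, (1-1)^2=0, (3-3)^2=0
sum(d^2) = 2.
Step 3: rho = 1 - 6*2 / (8*(8^2 - 1)) = 1 - 12/504 = 0.976190.
Step 4: Under H0, t = rho * sqrt((n-2)/(1-rho^2)) = 11.0235 ~ t(6).
Step 5: Two-sided p-value from the t-distribution with 6 df = 0.000033.
Step 6: alpha = 0.1. reject H0.

rho = 0.9762, p = 0.000033, reject H0 at alpha = 0.1.


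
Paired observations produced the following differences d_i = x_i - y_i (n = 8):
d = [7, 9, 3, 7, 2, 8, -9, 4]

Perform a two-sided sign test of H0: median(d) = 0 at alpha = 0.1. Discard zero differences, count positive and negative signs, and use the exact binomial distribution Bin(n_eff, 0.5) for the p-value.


Step 1: Discard zero differences. Original n = 8; n_eff = number of nonzero differences = 8.
Nonzero differences (with sign): +7, +9, +3, +7, +2, +8, -9, +4
Step 2: Count signs: positive = 7, negative = 1.
Step 3: Under H0: P(positive) = 0.5, so the number of positives S ~ Bin(8, 0.5).
Step 4: Two-sided exact p-value = sum of Bin(8,0.5) probabilities at or below the observed probability = 0.070312.
Step 5: alpha = 0.1. reject H0.

n_eff = 8, pos = 7, neg = 1, p = 0.070312, reject H0.


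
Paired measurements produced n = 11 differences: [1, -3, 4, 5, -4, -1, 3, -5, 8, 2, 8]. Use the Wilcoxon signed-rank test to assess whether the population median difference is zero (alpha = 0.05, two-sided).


Step 1: Drop any zero differences (none here) and take |d_i|.
|d| = [1, 3, 4, 5, 4, 1, 3, 5, 8, 2, 8]
Step 2: Midrank |d_i| (ties get averaged ranks).
ranks: |1|->1.5, |3|->4.5, |4|->6.5, |5|->8.5, |4|->6.5, |1|->1.5, |3|->4.5, |5|->8.5, |8|->10.5, |2|->3, |8|->10.5
Step 3: Attach original signs; sum ranks with positive sign and with negative sign.
W+ = 1.5 + 6.5 + 8.5 + 4.5 + 10.5 + 3 + 10.5 = 45
W- = 4.5 + 6.5 + 1.5 + 8.5 = 21
(Check: W+ + W- = 66 should equal n(n+1)/2 = 66.)
Step 4: Test statistic W = min(W+, W-) = 21.
Step 5: Ties in |d|, so use the tie-corrected normal approximation.
        E[W] = n(n+1)/4 = 11*12/4 = 33.
        Tie groups: |d|=1 (t=2), |d|=3 (t=2), |d|=4 (t=2), |d|=5 (t=2), |d|=8 (t=2); sum(t^3 - t) = 30.
        Var[W] = n(n+1)(2n+1)/24 - sum(t^3-t)/48 = 3036/24 - 30/48 = 125.875.
        z = (W - E[W]) / sqrt(Var[W]) = (21 - 33) / 11.2194 = -1.0696.
        Two-sided p = 2*Phi(z) = 0.284810.
Step 6: alpha = 0.05. fail to reject H0.

W+ = 45, W- = 21, W = min = 21, p = 0.284810, fail to reject H0.


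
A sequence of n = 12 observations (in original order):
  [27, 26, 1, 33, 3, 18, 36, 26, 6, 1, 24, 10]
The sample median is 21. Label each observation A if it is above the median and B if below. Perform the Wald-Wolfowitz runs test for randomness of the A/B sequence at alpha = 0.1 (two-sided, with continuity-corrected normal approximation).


Step 1: Compute median = 21; label A = above, B = below.
Labels in order: AABABBAABBAB  (n_A = 6, n_B = 6)
Step 2: Count runs R = 8.
Step 3: Under H0 (random ordering), E[R] = 2*n_A*n_B/(n_A+n_B) + 1 = 2*6*6/12 + 1 = 7.0000.
        Var[R] = 2*n_A*n_B*(2*n_A*n_B - n_A - n_B) / ((n_A+n_B)^2 * (n_A+n_B-1)) = 4320/1584 = 2.7273.
        SD[R] = 1.6514.
Step 4: Continuity-corrected z = (R - 0.5 - E[R]) / SD[R] = (8 - 0.5 - 7.0000) / 1.6514 = 0.3028.
Step 5: Two-sided p-value via normal approximation = 2*(1 - Phi(|z|)) = 0.762069.
Step 6: alpha = 0.1. fail to reject H0.

R = 8, z = 0.3028, p = 0.762069, fail to reject H0.


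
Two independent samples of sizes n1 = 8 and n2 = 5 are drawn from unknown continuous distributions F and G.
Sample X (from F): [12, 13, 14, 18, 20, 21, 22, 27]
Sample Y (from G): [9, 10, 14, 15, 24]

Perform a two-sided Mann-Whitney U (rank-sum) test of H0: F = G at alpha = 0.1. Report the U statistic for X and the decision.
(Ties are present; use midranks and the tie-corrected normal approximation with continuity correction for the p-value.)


Step 1: Combine and sort all 13 observations; assign midranks.
sorted (value, group): (9,Y), (10,Y), (12,X), (13,X), (14,X), (14,Y), (15,Y), (18,X), (20,X), (21,X), (22,X), (24,Y), (27,X)
ranks: 9->1, 10->2, 12->3, 13->4, 14->5.5, 14->5.5, 15->7, 18->8, 20->9, 21->10, 22->11, 24->12, 27->13
Step 2: Rank sum for X: R1 = 3 + 4 + 5.5 + 8 + 9 + 10 + 11 + 13 = 63.5.
Step 3: U_X = R1 - n1(n1+1)/2 = 63.5 - 8*9/2 = 63.5 - 36 = 27.5.
       U_Y = n1*n2 - U_X = 40 - 27.5 = 12.5.
Step 4: Ties are present, so use the tie-corrected normal approximation (with continuity correction) for the p-value.
Step 5: p-value = 0.304842; compare to alpha = 0.1. fail to reject H0.

U_X = 27.5, p = 0.304842, fail to reject H0 at alpha = 0.1.


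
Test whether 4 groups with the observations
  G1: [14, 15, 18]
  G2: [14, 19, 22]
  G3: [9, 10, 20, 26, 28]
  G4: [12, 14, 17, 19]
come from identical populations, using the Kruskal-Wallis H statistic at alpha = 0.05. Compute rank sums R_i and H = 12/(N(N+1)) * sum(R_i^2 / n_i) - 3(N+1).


Step 1: Combine all N = 15 observations and assign midranks.
sorted (value, group, rank): (9,G3,1), (10,G3,2), (12,G4,3), (14,G1,5), (14,G2,5), (14,G4,5), (15,G1,7), (17,G4,8), (18,G1,9), (19,G2,10.5), (19,G4,10.5), (20,G3,12), (22,G2,13), (26,G3,14), (28,G3,15)
Step 2: Sum ranks within each group.
R_1 = 21 (n_1 = 3)
R_2 = 28.5 (n_2 = 3)
R_3 = 44 (n_3 = 5)
R_4 = 26.5 (n_4 = 4)
Step 3: H = 12/(N(N+1)) * sum(R_i^2/n_i) - 3(N+1)
     = 12/(15*16) * (21^2/3 + 28.5^2/3 + 44^2/5 + 26.5^2/4) - 3*16
     = 0.050000 * 980.513 - 48
     = 1.025625.
Step 4: Ties present; correction factor C = 1 - 30/(15^3 - 15) = 0.991071. Corrected H = 1.025625 / 0.991071 = 1.034865.
Step 5: Under H0, H ~ chi^2(3); p-value = 0.792817.
Step 6: alpha = 0.05. fail to reject H0.

H = 1.0349, df = 3, p = 0.792817, fail to reject H0.


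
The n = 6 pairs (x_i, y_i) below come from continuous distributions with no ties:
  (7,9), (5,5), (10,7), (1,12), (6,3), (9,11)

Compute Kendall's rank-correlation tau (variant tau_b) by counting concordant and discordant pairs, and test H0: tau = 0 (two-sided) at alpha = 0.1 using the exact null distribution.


Step 1: Enumerate the 15 unordered pairs (i,j) with i<j and classify each by sign(x_j-x_i) * sign(y_j-y_i).
  (1,2):dx=-2,dy=-4->C; (1,3):dx=+3,dy=-2->D; (1,4):dx=-6,dy=+3->D; (1,5):dx=-1,dy=-6->C
  (1,6):dx=+2,dy=+2->C; (2,3):dx=+5,dy=+2->C; (2,4):dx=-4,dy=+7->D; (2,5):dx=+1,dy=-2->D
  (2,6):dx=+4,dy=+6->C; (3,4):dx=-9,dy=+5->D; (3,5):dx=-4,dy=-4->C; (3,6):dx=-1,dy=+4->D
  (4,5):dx=+5,dy=-9->D; (4,6):dx=+8,dy=-1->D; (5,6):dx=+3,dy=+8->C
Step 2: C = 7, D = 8, total pairs = 15.
Step 3: tau = (C - D)/(n(n-1)/2) = (7 - 8)/15 = -0.066667.
Step 4: Exact two-sided p-value (enumerate n! = 720 permutations of y under H0): p = 1.000000.
Step 5: alpha = 0.1. fail to reject H0.

tau_b = -0.0667 (C=7, D=8), p = 1.000000, fail to reject H0.


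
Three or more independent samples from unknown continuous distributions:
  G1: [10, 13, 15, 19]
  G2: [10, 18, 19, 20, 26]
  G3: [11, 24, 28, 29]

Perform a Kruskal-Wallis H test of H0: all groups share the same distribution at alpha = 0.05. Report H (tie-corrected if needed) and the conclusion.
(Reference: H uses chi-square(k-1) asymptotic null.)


Step 1: Combine all N = 13 observations and assign midranks.
sorted (value, group, rank): (10,G1,1.5), (10,G2,1.5), (11,G3,3), (13,G1,4), (15,G1,5), (18,G2,6), (19,G1,7.5), (19,G2,7.5), (20,G2,9), (24,G3,10), (26,G2,11), (28,G3,12), (29,G3,13)
Step 2: Sum ranks within each group.
R_1 = 18 (n_1 = 4)
R_2 = 35 (n_2 = 5)
R_3 = 38 (n_3 = 4)
Step 3: H = 12/(N(N+1)) * sum(R_i^2/n_i) - 3(N+1)
     = 12/(13*14) * (18^2/4 + 35^2/5 + 38^2/4) - 3*14
     = 0.065934 * 687 - 42
     = 3.296703.
Step 4: Ties present; correction factor C = 1 - 12/(13^3 - 13) = 0.994505. Corrected H = 3.296703 / 0.994505 = 3.314917.
Step 5: Under H0, H ~ chi^2(2); p-value = 0.190623.
Step 6: alpha = 0.05. fail to reject H0.

H = 3.3149, df = 2, p = 0.190623, fail to reject H0.
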